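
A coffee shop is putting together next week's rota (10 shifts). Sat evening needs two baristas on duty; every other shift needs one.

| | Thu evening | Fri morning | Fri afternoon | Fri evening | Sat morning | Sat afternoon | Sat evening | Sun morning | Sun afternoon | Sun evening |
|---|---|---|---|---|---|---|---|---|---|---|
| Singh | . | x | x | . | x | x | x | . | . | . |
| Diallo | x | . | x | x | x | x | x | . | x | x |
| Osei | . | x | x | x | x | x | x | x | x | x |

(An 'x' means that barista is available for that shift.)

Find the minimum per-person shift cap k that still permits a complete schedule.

4

With 3 baristas and 11 worker-slots to fill, someone must work at least ⌈11/3⌉ = 4 shifts, so k ≥ 4.
k = 4 works: Thu evening→Diallo, Fri morning→Singh, Fri afternoon→Singh, Fri evening→Diallo, Sat morning→Singh, Sat afternoon→Osei, Sat evening→Singh+Osei, Sun morning→Osei, Sun afternoon→Diallo, Sun evening→Diallo.
Loads: Singh 4, Diallo 4, Osei 3 — all ≤ 4.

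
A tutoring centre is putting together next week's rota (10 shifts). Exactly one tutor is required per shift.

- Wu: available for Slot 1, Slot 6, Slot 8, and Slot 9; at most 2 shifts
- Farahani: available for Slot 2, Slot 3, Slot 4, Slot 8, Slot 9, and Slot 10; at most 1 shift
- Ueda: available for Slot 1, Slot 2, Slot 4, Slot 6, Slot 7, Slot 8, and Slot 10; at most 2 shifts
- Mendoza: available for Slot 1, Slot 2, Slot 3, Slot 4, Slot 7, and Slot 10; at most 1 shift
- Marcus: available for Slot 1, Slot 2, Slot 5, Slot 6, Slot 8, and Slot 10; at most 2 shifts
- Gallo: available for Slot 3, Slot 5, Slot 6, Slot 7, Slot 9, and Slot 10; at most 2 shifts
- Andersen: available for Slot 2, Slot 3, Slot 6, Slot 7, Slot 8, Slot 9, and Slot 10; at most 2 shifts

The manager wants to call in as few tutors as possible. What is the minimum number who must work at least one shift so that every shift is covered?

10 slots to fill and no one can take more than 2, so at least ⌈10/2⌉ = 5 tutors are needed.
Wu, Ueda, Marcus, Gallo, and Andersen alone can cover everything: Slot 1→Wu, Slot 2→Ueda, Slot 3→Gallo, Slot 4→Ueda, Slot 5→Marcus, Slot 6→Andersen, Slot 7→Gallo, Slot 8→Marcus, Slot 9→Wu, Slot 10→Andersen.

5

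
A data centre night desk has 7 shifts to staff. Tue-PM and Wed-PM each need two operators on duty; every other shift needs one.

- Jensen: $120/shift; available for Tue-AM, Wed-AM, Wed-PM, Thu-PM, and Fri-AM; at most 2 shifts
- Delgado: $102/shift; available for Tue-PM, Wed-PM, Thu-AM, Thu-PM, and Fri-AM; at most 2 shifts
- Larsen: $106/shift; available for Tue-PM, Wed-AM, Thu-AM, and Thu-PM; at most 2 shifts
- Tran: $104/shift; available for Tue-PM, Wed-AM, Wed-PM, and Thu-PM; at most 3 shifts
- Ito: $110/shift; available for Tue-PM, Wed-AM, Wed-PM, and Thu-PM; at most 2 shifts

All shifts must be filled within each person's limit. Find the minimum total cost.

Tue-AM can only be covered by Jensen, so that assignment is forced.
Picking the cheapest available operator for each shift independently would cost $942, but that ignores the shift limits.
An optimal schedule: Tue-AM→Jensen, Tue-PM→Tran+Larsen, Wed-AM→Tran, Wed-PM→Tran+Ito, Thu-AM→Delgado, Thu-PM→Larsen, Fri-AM→Delgado.
Total: 120 + 104 + 106 + 104 + 104 + 110 + 102 + 106 + 102 = $958.

$958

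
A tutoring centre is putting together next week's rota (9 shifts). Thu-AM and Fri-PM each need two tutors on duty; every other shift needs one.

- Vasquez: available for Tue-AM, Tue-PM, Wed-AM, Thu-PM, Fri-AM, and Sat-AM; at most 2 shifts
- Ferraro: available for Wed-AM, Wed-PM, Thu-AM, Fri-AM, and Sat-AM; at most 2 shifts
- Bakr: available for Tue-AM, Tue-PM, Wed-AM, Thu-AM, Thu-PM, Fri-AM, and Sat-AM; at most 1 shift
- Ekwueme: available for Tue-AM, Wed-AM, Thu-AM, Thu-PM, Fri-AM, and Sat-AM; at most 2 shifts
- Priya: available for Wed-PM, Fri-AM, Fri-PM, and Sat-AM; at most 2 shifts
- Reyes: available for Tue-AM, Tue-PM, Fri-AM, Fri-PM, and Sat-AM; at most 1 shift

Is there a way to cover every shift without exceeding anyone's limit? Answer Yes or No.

Total capacity is 2+2+1+2+2+1 = 10 but 11 worker-slots are needed — infeasible.

No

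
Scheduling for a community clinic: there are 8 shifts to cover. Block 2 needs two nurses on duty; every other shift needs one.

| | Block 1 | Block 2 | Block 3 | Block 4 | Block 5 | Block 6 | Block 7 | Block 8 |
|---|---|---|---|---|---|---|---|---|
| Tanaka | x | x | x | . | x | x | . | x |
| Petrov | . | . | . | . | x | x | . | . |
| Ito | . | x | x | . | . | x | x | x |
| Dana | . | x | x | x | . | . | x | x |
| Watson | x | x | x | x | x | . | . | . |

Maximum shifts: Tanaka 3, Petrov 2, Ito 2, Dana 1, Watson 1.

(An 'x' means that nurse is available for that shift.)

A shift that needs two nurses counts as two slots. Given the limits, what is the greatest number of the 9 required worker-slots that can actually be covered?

Total capacity across all nurses is 3+2+2+1+1 = 9, and 9 slots are needed, so at most 9 can be filled.
An assignment achieving 9: Block 1→Tanaka, Block 2→Tanaka+Ito, Block 3→Watson, Block 4→Dana, Block 5→Petrov, Block 6→Petrov, Block 7→Ito, Block 8→Tanaka.
Loads: Tanaka 3/3, Petrov 2/2, Ito 2/2, Dana 1/1, Watson 1/1.

9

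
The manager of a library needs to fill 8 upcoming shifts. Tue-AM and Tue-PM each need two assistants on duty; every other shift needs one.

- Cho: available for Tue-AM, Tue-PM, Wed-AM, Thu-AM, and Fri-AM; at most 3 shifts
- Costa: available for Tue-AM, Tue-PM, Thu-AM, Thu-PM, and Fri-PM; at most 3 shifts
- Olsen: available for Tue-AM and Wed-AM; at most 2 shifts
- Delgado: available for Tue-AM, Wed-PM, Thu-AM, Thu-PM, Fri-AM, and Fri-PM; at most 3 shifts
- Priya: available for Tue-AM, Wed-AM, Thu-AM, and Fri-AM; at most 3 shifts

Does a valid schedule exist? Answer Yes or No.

Yes

Tue-PM can only be covered by Cho and Costa, so that assignment is forced.
Wed-PM can only be covered by Delgado, so that assignment is forced.
One valid schedule: Tue-AM→Olsen+Delgado, Tue-PM→Cho+Costa, Wed-AM→Cho, Wed-PM→Delgado, Thu-AM→Delgado, Thu-PM→Costa, Fri-AM→Cho, Fri-PM→Costa.
Loads: Cho 3/3, Costa 3/3, Olsen 1/2, Delgado 3/3, Priya 0/3 — all within limits.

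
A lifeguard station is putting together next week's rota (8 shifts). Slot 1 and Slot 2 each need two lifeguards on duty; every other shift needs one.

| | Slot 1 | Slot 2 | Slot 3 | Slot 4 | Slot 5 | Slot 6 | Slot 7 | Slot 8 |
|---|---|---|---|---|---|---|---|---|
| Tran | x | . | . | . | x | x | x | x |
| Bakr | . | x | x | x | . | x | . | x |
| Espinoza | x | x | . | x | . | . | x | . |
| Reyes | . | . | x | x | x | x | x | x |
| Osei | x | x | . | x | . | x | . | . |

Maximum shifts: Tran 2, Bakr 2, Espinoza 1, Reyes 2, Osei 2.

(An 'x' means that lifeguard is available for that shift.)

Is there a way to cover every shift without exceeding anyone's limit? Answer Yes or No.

No

Total capacity is 2+2+1+2+2 = 9 but 10 worker-slots are needed — infeasible.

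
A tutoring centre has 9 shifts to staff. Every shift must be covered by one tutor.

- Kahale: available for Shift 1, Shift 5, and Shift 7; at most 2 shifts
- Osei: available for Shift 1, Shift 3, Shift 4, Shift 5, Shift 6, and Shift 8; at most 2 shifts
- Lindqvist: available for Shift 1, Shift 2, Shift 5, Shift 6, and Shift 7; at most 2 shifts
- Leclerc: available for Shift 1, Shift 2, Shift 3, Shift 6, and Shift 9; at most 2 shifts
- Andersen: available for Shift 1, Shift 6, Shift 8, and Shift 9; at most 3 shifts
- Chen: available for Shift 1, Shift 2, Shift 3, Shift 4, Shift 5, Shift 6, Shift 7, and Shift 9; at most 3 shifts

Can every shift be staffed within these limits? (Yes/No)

Yes

One valid schedule: Shift 1→Andersen, Shift 2→Lindqvist, Shift 3→Leclerc, Shift 4→Osei, Shift 5→Kahale, Shift 6→Lindqvist, Shift 7→Kahale, Shift 8→Osei, Shift 9→Leclerc.
Loads: Kahale 2/2, Osei 2/2, Lindqvist 2/2, Leclerc 2/2, Andersen 1/3, Chen 0/3 — all within limits.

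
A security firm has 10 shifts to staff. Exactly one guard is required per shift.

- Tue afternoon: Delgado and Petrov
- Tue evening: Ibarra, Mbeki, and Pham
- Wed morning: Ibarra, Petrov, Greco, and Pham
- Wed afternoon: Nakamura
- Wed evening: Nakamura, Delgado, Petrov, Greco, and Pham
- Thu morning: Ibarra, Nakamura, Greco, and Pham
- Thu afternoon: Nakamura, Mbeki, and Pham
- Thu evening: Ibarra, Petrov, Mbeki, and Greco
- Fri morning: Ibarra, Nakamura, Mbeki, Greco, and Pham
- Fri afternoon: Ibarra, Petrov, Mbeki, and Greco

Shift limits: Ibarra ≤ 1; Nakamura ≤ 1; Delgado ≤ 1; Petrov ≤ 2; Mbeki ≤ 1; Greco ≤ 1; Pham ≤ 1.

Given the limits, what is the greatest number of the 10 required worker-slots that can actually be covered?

Total capacity across all guards is 1+1+1+2+1+1+1 = 8, and 10 slots are needed, so at most 8 can be filled.
An assignment achieving 8: Tue afternoon→Delgado, Tue evening→Ibarra, Wed morning→Petrov, Wed afternoon→Nakamura, Wed evening→Pham, Thu morning→Greco, Thu afternoon→Mbeki, Thu evening→Petrov.
Loads: Ibarra 1/1, Nakamura 1/1, Delgado 1/1, Petrov 2/2, Mbeki 1/1, Greco 1/1, Pham 1/1.

8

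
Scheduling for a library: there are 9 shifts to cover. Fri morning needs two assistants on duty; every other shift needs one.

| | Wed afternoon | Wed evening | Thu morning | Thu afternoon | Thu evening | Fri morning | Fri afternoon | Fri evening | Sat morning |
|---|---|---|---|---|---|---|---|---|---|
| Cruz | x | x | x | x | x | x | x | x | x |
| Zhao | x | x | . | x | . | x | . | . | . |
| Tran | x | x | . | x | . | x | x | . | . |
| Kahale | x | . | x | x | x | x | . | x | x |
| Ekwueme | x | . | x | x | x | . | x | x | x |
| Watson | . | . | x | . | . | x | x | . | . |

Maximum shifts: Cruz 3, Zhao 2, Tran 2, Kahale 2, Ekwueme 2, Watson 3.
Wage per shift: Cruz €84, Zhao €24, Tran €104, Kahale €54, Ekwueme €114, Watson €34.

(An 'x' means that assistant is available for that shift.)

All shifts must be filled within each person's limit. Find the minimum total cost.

€510

Picking the cheapest available assistant for each shift independently would cost €360, but that ignores the shift limits.
An optimal schedule: Wed afternoon→Zhao, Wed evening→Zhao, Thu morning→Watson, Thu afternoon→Cruz, Thu evening→Kahale, Fri morning→Watson+Cruz, Fri afternoon→Watson, Fri evening→Kahale, Sat morning→Cruz.
Total: 24 + 24 + 34 + 84 + 54 + 34 + 84 + 34 + 54 + 84 = €510.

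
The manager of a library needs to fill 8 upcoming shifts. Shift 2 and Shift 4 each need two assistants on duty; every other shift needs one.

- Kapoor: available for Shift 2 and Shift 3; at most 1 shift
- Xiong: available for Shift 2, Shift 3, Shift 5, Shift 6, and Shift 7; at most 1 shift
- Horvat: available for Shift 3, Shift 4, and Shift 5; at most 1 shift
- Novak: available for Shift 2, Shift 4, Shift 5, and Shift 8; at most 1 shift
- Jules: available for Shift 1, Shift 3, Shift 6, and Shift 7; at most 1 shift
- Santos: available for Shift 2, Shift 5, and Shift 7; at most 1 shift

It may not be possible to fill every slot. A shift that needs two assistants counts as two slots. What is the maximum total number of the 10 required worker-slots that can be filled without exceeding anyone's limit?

Total capacity across all assistants is 1+1+1+1+1+1 = 6, and 10 slots are needed, so at most 6 can be filled.
An assignment achieving 6: Shift 1→Jules, Shift 2→Kapoor, Shift 4→Horvat, Shift 6→Xiong, Shift 7→Santos, Shift 8→Novak.
Loads: Kapoor 1/1, Xiong 1/1, Horvat 1/1, Novak 1/1, Jules 1/1, Santos 1/1.

6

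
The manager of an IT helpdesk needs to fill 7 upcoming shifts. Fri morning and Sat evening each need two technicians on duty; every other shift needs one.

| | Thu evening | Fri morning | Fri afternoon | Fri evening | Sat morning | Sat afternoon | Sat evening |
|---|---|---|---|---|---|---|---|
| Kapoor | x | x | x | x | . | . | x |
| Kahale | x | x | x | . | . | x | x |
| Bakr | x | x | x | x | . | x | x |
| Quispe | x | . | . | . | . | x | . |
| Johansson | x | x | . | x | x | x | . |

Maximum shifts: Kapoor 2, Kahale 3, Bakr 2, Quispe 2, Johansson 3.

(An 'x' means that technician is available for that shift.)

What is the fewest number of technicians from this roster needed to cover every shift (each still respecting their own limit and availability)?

4

9 slots to fill and no one can take more than 3, so at least ⌈9/3⌉ = 3 technicians are needed.
Any 3 technicians together have capacity at most 3+3+2 = 8 < 9 slots, so 3 can never suffice.
Kapoor, Kahale, Bakr, and Johansson alone can cover everything: Thu evening→Kahale, Fri morning→Bakr+Johansson, Fri afternoon→Kapoor, Fri evening→Kapoor, Sat morning→Johansson, Sat afternoon→Kahale, Sat evening→Kahale+Bakr.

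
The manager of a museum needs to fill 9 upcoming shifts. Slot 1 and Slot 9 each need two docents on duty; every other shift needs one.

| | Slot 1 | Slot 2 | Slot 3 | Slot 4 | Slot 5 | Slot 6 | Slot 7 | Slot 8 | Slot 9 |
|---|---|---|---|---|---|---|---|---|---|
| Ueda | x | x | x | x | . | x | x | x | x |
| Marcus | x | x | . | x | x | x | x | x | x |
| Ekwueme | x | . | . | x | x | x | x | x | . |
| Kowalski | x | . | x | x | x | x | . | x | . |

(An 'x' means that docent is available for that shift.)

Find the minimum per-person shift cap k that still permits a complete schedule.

3

With 4 docents and 11 worker-slots to fill, someone must work at least ⌈11/4⌉ = 3 shifts, so k ≥ 3.
k = 3 works: Slot 1→Ekwueme+Kowalski, Slot 2→Ueda, Slot 3→Ueda, Slot 4→Ekwueme, Slot 5→Marcus, Slot 6→Ekwueme, Slot 7→Marcus, Slot 8→Kowalski, Slot 9→Ueda+Marcus.
Loads: Ueda 3, Marcus 3, Ekwueme 3, Kowalski 2 — all ≤ 3.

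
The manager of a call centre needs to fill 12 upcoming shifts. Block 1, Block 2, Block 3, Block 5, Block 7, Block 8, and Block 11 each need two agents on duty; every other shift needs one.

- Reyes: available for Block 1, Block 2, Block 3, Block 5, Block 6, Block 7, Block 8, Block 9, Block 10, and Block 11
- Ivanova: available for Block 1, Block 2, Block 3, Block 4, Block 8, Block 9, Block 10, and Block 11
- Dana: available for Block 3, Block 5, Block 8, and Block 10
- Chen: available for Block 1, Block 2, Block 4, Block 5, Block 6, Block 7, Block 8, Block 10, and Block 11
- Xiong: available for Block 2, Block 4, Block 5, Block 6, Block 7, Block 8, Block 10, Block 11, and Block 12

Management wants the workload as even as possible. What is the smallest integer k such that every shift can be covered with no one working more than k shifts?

With 5 agents and 19 worker-slots to fill, someone must work at least ⌈19/5⌉ = 4 shifts, so k ≥ 4.
k = 4 works: Block 1→Reyes+Ivanova, Block 2→Ivanova+Chen, Block 3→Reyes+Ivanova, Block 4→Ivanova, Block 5→Dana+Chen, Block 6→Reyes, Block 7→Chen+Xiong, Block 8→Dana+Xiong, Block 9→Reyes, Block 10→Dana, Block 11→Chen+Xiong, Block 12→Xiong.
Loads: Reyes 4, Ivanova 4, Dana 3, Chen 4, Xiong 4 — all ≤ 4.

4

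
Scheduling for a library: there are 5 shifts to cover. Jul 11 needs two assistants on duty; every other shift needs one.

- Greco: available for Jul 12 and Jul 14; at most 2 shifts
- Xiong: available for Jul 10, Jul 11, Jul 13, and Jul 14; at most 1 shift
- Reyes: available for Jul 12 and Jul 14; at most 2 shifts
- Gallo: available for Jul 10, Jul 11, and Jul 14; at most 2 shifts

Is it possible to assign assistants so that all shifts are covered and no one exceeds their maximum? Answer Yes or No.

Total capacity is 7 and 6 slots are needed, so capacity alone doesn't rule it out.
Shifts {Jul 11, Jul 13} need 3 worker-slots in total, but the assistants available for any of those shifts (Xiong and Gallo) can supply at most 2 among them. So no valid schedule exists.

No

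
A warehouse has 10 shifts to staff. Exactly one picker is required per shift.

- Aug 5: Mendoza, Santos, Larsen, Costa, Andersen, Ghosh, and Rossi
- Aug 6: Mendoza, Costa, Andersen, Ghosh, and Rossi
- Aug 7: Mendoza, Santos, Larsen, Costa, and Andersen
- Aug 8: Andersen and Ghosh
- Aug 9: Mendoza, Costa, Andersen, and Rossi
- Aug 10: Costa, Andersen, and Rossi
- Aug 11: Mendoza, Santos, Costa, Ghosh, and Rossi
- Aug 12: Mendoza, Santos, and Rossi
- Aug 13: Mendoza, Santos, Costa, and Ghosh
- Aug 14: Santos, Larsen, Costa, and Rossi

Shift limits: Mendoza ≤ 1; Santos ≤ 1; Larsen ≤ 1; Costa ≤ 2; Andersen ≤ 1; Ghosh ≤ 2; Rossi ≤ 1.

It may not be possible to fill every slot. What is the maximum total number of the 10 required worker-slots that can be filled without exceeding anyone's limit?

9

Total capacity across all pickers is 1+1+1+2+1+2+1 = 9, and 10 slots are needed, so at most 9 can be filled.
An assignment achieving 9: Aug 5→Rossi, Aug 6→Ghosh, Aug 8→Andersen, Aug 9→Costa, Aug 10→Costa, Aug 11→Ghosh, Aug 12→Mendoza, Aug 13→Santos, Aug 14→Larsen.
Loads: Mendoza 1/1, Santos 1/1, Larsen 1/1, Costa 2/2, Andersen 1/1, Ghosh 2/2, Rossi 1/1.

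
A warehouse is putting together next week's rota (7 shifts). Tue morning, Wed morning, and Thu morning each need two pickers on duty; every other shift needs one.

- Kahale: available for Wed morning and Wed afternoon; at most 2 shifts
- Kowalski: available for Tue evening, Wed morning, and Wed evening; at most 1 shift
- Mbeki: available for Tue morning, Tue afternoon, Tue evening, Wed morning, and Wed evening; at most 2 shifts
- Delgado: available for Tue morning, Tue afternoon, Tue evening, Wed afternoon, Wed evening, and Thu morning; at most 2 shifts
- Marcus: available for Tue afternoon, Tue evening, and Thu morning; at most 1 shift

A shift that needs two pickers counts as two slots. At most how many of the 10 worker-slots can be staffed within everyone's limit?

8

Total capacity across all pickers is 2+1+2+2+1 = 8, and 10 slots are needed, so at most 8 can be filled.
An assignment achieving 8: Tue morning→Mbeki+Delgado, Tue afternoon→Mbeki, Wed morning→Kahale+Kowalski, Wed afternoon→Kahale, Thu morning→Delgado+Marcus.
Loads: Kahale 2/2, Kowalski 1/1, Mbeki 2/2, Delgado 2/2, Marcus 1/1.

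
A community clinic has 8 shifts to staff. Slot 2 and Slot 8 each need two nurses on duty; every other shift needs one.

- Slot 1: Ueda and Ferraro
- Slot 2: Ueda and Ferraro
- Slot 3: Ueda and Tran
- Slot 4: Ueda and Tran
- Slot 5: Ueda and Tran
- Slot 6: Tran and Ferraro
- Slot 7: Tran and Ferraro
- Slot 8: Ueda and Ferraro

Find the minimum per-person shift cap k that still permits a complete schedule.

With 3 nurses and 10 worker-slots to fill, someone must work at least ⌈10/3⌉ = 4 shifts, so k ≥ 4.
k = 4 works: Slot 1→Ueda, Slot 2→Ueda+Ferraro, Slot 3→Ueda, Slot 4→Tran, Slot 5→Tran, Slot 6→Tran, Slot 7→Tran, Slot 8→Ueda+Ferraro.
Loads: Ueda 4, Tran 4, Ferraro 2 — all ≤ 4.

4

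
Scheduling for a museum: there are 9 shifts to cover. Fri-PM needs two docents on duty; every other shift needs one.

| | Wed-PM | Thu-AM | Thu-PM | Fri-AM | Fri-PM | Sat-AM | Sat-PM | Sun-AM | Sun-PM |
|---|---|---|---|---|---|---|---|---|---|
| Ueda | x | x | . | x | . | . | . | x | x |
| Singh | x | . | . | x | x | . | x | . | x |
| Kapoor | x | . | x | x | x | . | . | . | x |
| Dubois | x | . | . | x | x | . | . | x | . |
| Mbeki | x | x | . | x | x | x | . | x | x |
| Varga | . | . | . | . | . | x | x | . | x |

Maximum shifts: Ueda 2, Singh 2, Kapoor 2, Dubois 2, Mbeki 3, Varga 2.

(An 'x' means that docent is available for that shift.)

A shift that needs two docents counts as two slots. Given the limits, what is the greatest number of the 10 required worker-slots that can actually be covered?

10

Total capacity across all docents is 2+2+2+2+3+2 = 13, and 10 slots are needed, so at most 10 can be filled.
An assignment achieving 10: Wed-PM→Dubois, Thu-AM→Ueda, Thu-PM→Kapoor, Fri-AM→Dubois, Fri-PM→Singh+Kapoor, Sat-AM→Mbeki, Sat-PM→Singh, Sun-AM→Ueda, Sun-PM→Mbeki.
Loads: Ueda 2/2, Singh 2/2, Kapoor 2/2, Dubois 2/2, Mbeki 2/3, Varga 0/2.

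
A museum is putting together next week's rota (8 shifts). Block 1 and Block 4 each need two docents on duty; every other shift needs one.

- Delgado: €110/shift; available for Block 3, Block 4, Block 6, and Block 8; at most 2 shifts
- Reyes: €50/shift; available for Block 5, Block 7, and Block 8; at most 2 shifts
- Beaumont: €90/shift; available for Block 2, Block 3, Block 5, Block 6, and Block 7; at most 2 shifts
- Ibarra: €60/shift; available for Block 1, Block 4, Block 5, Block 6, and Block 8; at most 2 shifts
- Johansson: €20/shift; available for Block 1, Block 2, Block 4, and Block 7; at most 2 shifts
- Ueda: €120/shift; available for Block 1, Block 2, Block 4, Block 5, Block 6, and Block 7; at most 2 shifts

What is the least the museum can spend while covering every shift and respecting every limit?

€660

Picking the cheapest available docent for each shift independently would cost €450, but that ignores the shift limits.
An optimal schedule: Block 1→Ibarra+Johansson, Block 2→Beaumont, Block 3→Delgado, Block 4→Ibarra+Johansson, Block 5→Reyes, Block 6→Beaumont, Block 7→Reyes, Block 8→Delgado.
Total: 60 + 20 + 90 + 110 + 60 + 20 + 50 + 90 + 50 + 110 = €660.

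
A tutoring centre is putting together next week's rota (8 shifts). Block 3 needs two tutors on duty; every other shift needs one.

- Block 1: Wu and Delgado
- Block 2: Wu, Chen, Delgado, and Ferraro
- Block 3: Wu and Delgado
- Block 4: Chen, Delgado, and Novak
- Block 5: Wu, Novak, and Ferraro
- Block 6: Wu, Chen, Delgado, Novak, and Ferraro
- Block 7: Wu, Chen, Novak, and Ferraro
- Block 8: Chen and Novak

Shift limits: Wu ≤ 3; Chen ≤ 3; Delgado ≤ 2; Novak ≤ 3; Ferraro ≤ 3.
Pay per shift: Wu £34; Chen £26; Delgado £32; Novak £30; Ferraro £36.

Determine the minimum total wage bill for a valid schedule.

Block 3 can only be covered by Wu and Delgado, so that assignment is forced.
Picking the cheapest available tutor for each shift independently would cost £258, but that ignores the shift limits.
An optimal schedule: Block 1→Delgado, Block 2→Chen, Block 3→Delgado+Wu, Block 4→Chen, Block 5→Novak, Block 6→Novak, Block 7→Novak, Block 8→Chen.
Total: 32 + 26 + 32 + 34 + 26 + 30 + 30 + 30 + 26 = £266.

£266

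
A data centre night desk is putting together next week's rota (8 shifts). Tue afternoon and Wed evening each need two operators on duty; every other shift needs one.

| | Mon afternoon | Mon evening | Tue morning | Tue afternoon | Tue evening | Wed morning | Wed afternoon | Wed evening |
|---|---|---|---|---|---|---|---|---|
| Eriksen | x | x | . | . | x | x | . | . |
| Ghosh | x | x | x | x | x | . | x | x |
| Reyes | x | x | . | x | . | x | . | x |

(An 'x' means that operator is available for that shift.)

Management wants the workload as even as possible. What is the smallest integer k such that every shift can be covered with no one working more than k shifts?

4

With 3 operators and 10 worker-slots to fill, someone must work at least ⌈10/3⌉ = 4 shifts, so k ≥ 4.
k = 4 works: Mon afternoon→Eriksen, Mon evening→Eriksen, Tue morning→Ghosh, Tue afternoon→Ghosh+Reyes, Tue evening→Eriksen, Wed morning→Eriksen, Wed afternoon→Ghosh, Wed evening→Ghosh+Reyes.
Loads: Eriksen 4, Ghosh 4, Reyes 2 — all ≤ 4.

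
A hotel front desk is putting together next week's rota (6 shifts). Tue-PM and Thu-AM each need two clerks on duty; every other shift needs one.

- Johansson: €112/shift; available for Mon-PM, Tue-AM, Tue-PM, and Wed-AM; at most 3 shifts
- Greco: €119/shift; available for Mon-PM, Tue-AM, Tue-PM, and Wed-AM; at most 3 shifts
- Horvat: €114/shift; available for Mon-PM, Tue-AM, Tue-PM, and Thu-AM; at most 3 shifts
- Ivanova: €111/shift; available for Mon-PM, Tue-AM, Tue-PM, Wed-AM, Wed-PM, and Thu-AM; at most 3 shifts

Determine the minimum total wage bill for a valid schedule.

Wed-PM can only be covered by Ivanova, so that assignment is forced.
Thu-AM can only be covered by Horvat and Ivanova, so that assignment is forced.
Picking the cheapest available clerk for each shift independently would cost €892, but that ignores the shift limits.
An optimal schedule: Mon-PM→Johansson, Tue-AM→Johansson, Tue-PM→Johansson+Horvat, Wed-AM→Ivanova, Wed-PM→Ivanova, Thu-AM→Ivanova+Horvat.
Total: 112 + 112 + 112 + 114 + 111 + 111 + 111 + 114 = €897.

€897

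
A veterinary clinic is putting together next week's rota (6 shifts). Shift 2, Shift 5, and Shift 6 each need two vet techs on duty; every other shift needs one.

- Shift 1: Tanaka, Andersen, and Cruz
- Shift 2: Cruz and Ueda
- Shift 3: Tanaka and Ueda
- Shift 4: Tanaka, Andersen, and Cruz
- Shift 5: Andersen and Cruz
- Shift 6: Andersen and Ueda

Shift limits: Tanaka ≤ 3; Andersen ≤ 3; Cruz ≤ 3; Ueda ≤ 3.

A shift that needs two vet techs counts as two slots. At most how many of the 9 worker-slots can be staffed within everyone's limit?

Total capacity across all vet techs is 3+3+3+3 = 12, and 9 slots are needed, so at most 9 can be filled.
An assignment achieving 9: Shift 1→Tanaka, Shift 2→Cruz+Ueda, Shift 3→Tanaka, Shift 4→Tanaka, Shift 5→Andersen+Cruz, Shift 6→Andersen+Ueda.
Loads: Tanaka 3/3, Andersen 2/3, Cruz 2/3, Ueda 2/3.

9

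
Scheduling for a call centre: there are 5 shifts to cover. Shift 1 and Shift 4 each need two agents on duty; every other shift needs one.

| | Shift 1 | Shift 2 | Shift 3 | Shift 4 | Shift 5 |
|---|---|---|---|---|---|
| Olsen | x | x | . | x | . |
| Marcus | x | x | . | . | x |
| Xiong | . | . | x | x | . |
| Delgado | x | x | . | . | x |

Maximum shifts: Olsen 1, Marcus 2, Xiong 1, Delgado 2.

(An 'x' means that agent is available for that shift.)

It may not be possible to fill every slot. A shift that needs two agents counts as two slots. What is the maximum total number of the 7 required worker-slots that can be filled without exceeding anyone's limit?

6

Total capacity across all agents is 1+2+1+2 = 6, and 7 slots are needed, so at most 6 can be filled.
An assignment achieving 6: Shift 1→Marcus+Delgado, Shift 2→Delgado, Shift 3→Xiong, Shift 4→Olsen, Shift 5→Marcus.
Loads: Olsen 1/1, Marcus 2/2, Xiong 1/1, Delgado 2/2.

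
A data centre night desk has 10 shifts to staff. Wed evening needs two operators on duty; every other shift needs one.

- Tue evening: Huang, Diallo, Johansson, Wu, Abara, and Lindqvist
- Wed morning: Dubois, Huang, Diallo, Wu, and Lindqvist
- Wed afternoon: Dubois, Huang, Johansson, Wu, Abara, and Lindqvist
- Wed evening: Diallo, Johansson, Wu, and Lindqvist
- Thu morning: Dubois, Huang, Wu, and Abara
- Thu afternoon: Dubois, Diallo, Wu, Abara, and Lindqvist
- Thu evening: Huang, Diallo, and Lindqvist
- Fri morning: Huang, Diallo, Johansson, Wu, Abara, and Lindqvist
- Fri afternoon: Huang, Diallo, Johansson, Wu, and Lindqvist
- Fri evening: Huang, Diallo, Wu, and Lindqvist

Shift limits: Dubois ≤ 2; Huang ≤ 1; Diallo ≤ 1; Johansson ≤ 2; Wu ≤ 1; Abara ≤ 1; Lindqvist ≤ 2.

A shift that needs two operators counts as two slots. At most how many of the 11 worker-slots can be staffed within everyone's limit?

Total capacity across all operators is 2+1+1+2+1+1+2 = 10, and 11 slots are needed, so at most 10 can be filled.
An assignment achieving 10: Tue evening→Lindqvist, Wed morning→Dubois, Wed afternoon→Lindqvist, Wed evening→Diallo+Johansson, Thu morning→Dubois, Thu afternoon→Abara, Thu evening→Huang, Fri afternoon→Johansson, Fri evening→Wu.
Loads: Dubois 2/2, Huang 1/1, Diallo 1/1, Johansson 2/2, Wu 1/1, Abara 1/1, Lindqvist 2/2.

10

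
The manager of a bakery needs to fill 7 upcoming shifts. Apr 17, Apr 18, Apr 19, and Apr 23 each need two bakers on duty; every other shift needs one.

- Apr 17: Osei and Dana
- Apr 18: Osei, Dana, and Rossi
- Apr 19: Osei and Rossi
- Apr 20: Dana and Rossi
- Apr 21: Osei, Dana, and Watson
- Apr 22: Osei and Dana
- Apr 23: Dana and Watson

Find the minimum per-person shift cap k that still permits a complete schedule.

With 4 bakers and 11 worker-slots to fill, someone must work at least ⌈11/4⌉ = 3 shifts, so k ≥ 3.
k = 3 works: Apr 17→Osei+Dana, Apr 18→Dana+Rossi, Apr 19→Osei+Rossi, Apr 20→Rossi, Apr 21→Watson, Apr 22→Osei, Apr 23→Dana+Watson.
Loads: Osei 3, Dana 3, Watson 2, Rossi 3 — all ≤ 3.

3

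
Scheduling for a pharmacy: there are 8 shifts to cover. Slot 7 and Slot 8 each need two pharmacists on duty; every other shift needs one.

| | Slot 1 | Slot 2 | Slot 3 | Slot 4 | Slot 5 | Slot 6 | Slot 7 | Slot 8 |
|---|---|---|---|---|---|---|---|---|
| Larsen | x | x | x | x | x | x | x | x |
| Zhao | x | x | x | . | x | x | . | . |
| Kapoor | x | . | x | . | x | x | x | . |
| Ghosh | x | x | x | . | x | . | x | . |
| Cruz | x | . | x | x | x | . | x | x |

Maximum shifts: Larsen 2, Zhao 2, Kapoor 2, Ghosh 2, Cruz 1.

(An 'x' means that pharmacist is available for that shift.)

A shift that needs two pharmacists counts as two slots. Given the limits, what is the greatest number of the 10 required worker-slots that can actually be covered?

Total capacity across all pharmacists is 2+2+2+2+1 = 9, and 10 slots are needed, so at most 9 can be filled.
An assignment achieving 9: Slot 1→Kapoor, Slot 2→Zhao, Slot 3→Ghosh, Slot 4→Larsen, Slot 6→Zhao, Slot 7→Kapoor+Ghosh, Slot 8→Larsen+Cruz.
Loads: Larsen 2/2, Zhao 2/2, Kapoor 2/2, Ghosh 2/2, Cruz 1/1.

9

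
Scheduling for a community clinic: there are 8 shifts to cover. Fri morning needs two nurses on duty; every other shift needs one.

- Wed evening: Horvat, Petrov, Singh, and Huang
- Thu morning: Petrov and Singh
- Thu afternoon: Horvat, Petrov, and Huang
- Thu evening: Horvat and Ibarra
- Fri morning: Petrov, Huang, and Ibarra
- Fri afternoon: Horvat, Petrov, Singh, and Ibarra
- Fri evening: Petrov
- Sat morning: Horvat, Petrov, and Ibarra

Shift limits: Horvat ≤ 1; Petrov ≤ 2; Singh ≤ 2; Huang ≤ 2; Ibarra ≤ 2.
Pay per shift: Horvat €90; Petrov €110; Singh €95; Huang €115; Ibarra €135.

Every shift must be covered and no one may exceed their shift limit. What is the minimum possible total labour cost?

€1000

Fri evening can only be covered by Petrov, so that assignment is forced.
Picking the cheapest available nurse for each shift independently would cost €880, but that ignores the shift limits.
An optimal schedule: Wed evening→Singh, Thu morning→Petrov, Thu afternoon→Huang, Thu evening→Horvat, Fri morning→Huang+Ibarra, Fri afternoon→Singh, Fri evening→Petrov, Sat morning→Ibarra.
Total: 95 + 110 + 115 + 90 + 115 + 135 + 95 + 110 + 135 = €1000.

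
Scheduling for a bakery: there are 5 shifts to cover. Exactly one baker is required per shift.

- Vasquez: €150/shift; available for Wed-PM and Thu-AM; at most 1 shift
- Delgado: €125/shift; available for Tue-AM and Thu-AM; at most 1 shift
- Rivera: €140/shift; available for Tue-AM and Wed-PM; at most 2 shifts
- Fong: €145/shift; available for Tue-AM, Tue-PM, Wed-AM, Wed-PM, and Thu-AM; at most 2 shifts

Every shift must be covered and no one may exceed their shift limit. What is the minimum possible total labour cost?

€695

Tue-PM can only be covered by Fong, so that assignment is forced.
Wed-AM can only be covered by Fong, so that assignment is forced.
Picking the cheapest available baker for each shift independently would cost €680, but that ignores the shift limits.
An optimal schedule: Tue-AM→Rivera, Tue-PM→Fong, Wed-AM→Fong, Wed-PM→Rivera, Thu-AM→Delgado.
Total: 140 + 145 + 145 + 140 + 125 = €695.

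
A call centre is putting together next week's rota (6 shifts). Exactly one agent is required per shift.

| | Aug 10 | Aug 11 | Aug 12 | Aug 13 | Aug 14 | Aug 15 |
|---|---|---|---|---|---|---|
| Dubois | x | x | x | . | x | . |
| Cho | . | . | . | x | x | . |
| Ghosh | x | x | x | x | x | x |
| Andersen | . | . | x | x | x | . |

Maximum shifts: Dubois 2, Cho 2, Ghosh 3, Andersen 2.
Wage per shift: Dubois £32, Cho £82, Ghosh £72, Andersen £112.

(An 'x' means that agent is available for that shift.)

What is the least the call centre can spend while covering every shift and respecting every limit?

£362

Aug 15 can only be covered by Ghosh, so that assignment is forced.
Picking the cheapest available agent for each shift independently would cost £272, but that ignores the shift limits.
An optimal schedule: Aug 10→Dubois, Aug 11→Dubois, Aug 12→Ghosh, Aug 13→Ghosh, Aug 14→Cho, Aug 15→Ghosh.
Total: 32 + 32 + 72 + 72 + 82 + 72 = £362.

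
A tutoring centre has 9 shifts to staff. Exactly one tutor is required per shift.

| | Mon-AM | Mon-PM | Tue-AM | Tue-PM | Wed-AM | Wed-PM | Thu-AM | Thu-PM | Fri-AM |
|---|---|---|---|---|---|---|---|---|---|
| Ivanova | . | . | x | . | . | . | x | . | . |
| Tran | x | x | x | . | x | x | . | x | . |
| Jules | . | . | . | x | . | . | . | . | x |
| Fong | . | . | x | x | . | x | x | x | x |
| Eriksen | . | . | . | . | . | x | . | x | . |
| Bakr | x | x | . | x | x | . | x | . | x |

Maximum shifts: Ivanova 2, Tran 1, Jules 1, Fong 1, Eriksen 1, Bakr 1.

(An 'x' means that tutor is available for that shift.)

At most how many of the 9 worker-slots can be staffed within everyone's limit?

7

Total capacity across all tutors is 2+1+1+1+1+1 = 7, and 9 slots are needed, so at most 7 can be filled.
An assignment achieving 7: Mon-AM→Tran, Mon-PM→Bakr, Tue-AM→Ivanova, Tue-PM→Jules, Wed-PM→Fong, Thu-AM→Ivanova, Thu-PM→Eriksen.
Loads: Ivanova 2/2, Tran 1/1, Jules 1/1, Fong 1/1, Eriksen 1/1, Bakr 1/1.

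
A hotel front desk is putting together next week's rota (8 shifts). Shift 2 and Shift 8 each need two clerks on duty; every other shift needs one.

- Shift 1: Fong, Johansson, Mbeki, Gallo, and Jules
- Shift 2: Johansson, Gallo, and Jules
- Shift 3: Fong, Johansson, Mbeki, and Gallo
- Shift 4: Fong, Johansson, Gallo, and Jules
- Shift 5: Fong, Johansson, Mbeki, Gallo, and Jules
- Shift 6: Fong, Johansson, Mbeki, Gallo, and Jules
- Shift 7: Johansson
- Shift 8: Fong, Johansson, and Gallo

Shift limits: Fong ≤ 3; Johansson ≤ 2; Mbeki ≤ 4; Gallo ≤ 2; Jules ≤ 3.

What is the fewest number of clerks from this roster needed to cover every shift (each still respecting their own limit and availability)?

10 slots to fill and no one can take more than 4, so at least ⌈10/4⌉ = 3 clerks are needed.
No set of 3 clerks can cover every shift (each such set leaves at least one shift with no one available or exceeds a cap).
Fong, Johansson, Mbeki, and Gallo alone can cover everything: Shift 1→Fong, Shift 2→Johansson+Gallo, Shift 3→Mbeki, Shift 4→Fong, Shift 5→Mbeki, Shift 6→Mbeki, Shift 7→Johansson, Shift 8→Fong+Gallo.

4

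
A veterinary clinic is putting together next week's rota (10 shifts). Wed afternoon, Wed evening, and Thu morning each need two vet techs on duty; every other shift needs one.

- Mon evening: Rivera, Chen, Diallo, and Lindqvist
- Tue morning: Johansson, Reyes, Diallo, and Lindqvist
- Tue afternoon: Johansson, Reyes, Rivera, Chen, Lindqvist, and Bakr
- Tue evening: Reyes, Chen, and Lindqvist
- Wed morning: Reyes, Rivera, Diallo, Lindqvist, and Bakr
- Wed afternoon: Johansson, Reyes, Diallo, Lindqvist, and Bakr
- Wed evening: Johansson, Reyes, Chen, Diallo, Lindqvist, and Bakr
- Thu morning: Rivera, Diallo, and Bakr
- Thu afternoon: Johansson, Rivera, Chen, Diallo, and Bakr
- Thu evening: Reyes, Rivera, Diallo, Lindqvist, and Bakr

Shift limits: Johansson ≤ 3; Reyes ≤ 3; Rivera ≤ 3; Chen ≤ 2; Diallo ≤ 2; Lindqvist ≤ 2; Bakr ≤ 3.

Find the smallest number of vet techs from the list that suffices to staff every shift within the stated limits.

13 slots to fill and no one can take more than 3, so at least ⌈13/3⌉ = 5 vet techs are needed.
Johansson, Reyes, Rivera, Chen, and Diallo alone can cover everything: Mon evening→Rivera, Tue morning→Johansson, Tue afternoon→Johansson, Tue evening→Reyes, Wed morning→Reyes, Wed afternoon→Johansson+Reyes, Wed evening→Chen+Diallo, Thu morning→Rivera+Diallo, Thu afternoon→Chen, Thu evening→Rivera.

5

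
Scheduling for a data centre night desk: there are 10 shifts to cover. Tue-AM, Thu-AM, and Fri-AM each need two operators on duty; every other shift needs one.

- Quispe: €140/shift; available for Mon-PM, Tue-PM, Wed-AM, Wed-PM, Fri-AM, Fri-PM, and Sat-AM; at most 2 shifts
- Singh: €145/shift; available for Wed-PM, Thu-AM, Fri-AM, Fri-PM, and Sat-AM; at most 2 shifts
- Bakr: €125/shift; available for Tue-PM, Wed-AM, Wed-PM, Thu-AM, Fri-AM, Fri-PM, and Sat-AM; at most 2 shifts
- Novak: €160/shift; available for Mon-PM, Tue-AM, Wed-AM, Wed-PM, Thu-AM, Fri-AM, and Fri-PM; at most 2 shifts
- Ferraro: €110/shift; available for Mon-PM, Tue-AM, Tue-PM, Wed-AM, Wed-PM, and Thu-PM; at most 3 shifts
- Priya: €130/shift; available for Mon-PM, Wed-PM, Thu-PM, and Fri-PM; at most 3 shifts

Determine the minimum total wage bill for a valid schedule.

€1700

Tue-AM can only be covered by Novak and Ferraro, so that assignment is forced.
Picking the cheapest available operator for each shift independently would cost €1605, but that ignores the shift limits.
An optimal schedule: Mon-PM→Priya, Tue-AM→Ferraro+Novak, Tue-PM→Ferraro, Wed-AM→Quispe, Wed-PM→Priya, Thu-AM→Bakr+Singh, Thu-PM→Ferraro, Fri-AM→Quispe+Singh, Fri-PM→Priya, Sat-AM→Bakr.
Total: 130 + 110 + 160 + 110 + 140 + 130 + 125 + 145 + 110 + 140 + 145 + 130 + 125 = €1700.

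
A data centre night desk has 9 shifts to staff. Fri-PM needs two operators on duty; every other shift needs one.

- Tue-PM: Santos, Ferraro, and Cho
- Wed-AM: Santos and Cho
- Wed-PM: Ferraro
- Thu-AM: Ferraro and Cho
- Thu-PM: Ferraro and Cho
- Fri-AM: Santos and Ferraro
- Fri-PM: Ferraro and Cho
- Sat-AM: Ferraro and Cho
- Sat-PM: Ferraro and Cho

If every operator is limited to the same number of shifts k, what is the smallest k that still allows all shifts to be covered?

4

With 3 operators and 10 worker-slots to fill, someone must work at least ⌈10/3⌉ = 4 shifts, so k ≥ 4.
k = 4 works: Tue-PM→Santos, Wed-AM→Santos, Wed-PM→Ferraro, Thu-AM→Ferraro, Thu-PM→Ferraro, Fri-AM→Santos, Fri-PM→Ferraro+Cho, Sat-AM→Cho, Sat-PM→Cho.
Loads: Santos 3, Ferraro 4, Cho 3 — all ≤ 4.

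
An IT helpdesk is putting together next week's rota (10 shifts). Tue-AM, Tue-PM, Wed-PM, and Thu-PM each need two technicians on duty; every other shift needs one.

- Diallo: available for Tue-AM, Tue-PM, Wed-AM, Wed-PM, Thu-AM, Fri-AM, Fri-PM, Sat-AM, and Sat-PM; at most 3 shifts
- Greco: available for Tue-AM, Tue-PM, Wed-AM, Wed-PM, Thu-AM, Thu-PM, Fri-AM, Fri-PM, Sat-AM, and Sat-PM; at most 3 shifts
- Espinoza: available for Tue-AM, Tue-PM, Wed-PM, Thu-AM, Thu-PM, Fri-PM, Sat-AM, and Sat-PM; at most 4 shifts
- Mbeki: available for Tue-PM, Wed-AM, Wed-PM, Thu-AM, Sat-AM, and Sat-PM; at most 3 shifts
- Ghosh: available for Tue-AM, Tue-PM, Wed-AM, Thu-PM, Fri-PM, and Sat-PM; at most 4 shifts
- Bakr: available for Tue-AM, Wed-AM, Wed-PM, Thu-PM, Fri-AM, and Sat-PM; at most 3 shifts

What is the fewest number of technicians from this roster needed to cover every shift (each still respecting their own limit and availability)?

4

14 slots to fill and no one can take more than 4, so at least ⌈14/4⌉ = 4 technicians are needed.
Diallo, Greco, Espinoza, and Ghosh alone can cover everything: Tue-AM→Espinoza+Ghosh, Tue-PM→Espinoza+Ghosh, Wed-AM→Diallo, Wed-PM→Diallo+Greco, Thu-AM→Greco, Thu-PM→Greco+Espinoza, Fri-AM→Diallo, Fri-PM→Ghosh, Sat-AM→Espinoza, Sat-PM→Ghosh.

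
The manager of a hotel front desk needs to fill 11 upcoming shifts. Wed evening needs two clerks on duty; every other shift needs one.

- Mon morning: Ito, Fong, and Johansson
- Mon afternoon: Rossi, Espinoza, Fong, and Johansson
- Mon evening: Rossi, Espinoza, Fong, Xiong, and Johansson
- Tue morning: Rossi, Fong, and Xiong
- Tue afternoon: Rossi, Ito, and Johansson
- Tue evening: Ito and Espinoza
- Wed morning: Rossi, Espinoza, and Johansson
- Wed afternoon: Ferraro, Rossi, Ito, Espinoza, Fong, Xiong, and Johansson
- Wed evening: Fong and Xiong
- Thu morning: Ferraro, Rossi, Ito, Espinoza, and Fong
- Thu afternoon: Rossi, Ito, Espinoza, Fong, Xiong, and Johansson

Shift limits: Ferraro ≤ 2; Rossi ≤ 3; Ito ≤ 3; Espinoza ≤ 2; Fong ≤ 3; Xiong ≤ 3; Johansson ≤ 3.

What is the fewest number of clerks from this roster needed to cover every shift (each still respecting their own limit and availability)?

12 slots to fill and no one can take more than 3, so at least ⌈12/3⌉ = 4 clerks are needed.
Rossi, Ito, Fong, and Xiong alone can cover everything: Mon morning→Ito, Mon afternoon→Rossi, Mon evening→Fong, Tue morning→Fong, Tue afternoon→Rossi, Tue evening→Ito, Wed morning→Rossi, Wed afternoon→Xiong, Wed evening→Fong+Xiong, Thu morning→Ito, Thu afternoon→Xiong.

4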